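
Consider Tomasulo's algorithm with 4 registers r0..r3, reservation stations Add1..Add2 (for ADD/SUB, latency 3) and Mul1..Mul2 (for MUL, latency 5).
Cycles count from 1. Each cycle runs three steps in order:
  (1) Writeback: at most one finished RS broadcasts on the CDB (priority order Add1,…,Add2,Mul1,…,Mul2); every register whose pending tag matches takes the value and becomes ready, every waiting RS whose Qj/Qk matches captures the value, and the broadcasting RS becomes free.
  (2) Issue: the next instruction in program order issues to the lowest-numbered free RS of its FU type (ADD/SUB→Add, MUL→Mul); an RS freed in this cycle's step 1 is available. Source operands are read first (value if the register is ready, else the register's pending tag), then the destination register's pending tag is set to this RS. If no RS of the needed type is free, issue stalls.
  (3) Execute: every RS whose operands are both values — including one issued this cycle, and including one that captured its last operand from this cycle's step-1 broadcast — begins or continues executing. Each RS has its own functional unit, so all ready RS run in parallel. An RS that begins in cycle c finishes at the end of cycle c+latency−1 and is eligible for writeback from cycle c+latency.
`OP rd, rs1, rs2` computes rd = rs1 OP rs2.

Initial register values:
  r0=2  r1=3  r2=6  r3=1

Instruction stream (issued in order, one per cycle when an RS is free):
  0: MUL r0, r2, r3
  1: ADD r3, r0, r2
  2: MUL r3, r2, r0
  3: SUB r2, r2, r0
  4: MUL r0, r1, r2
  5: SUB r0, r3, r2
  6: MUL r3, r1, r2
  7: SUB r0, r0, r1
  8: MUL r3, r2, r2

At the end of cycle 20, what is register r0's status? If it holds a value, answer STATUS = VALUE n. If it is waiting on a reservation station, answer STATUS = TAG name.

STATUS = VALUE 33

cycle 1: issue MUL r0<-Mul1 // r0:Mul1,r1:3,r2:6,r3:1
cycle 2: issue ADD r3<-Add1 // r0:Mul1,r1:3,r2:6,r3:Add1
cycle 3: issue MUL r3<-Mul2 // r0:Mul1,r1:3,r2:6,r3:Mul2
cycle 4: issue SUB r2<-Add2 // r0:Mul1,r1:3,r2:Add2,r3:Mul2
cycle 5: stall // r0:Mul1,r1:3,r2:Add2,r3:Mul2
cycle 6: CDB Mul1=6; issue MUL r0<-Mul1 // r0:Mul1,r1:3,r2:Add2,r3:Mul2
cycle 7: stall // r0:Mul1,r1:3,r2:Add2,r3:Mul2
cycle 8: stall // r0:Mul1,r1:3,r2:Add2,r3:Mul2
cycle 9: CDB Add1=12; issue SUB r0<-Add1 // r0:Add1,r1:3,r2:Add2,r3:Mul2
cycle 10: CDB Add2=0; stall // r0:Add1,r1:3,r2:0,r3:Mul2
cycle 11: CDB Mul2=36; issue MUL r3<-Mul2 // r0:Add1,r1:3,r2:0,r3:Mul2
cycle 12: issue SUB r0<-Add2 // r0:Add2,r1:3,r2:0,r3:Mul2
cycle 13: stall // r0:Add2,r1:3,r2:0,r3:Mul2
cycle 14: CDB Add1=36; stall // r0:Add2,r1:3,r2:0,r3:Mul2
cycle 15: CDB Mul1=0; issue MUL r3<-Mul1 // r0:Add2,r1:3,r2:0,r3:Mul1
cycle 16: CDB Mul2=0 // r0:Add2,r1:3,r2:0,r3:Mul1
cycle 17: CDB Add2=33 // r0:33,r1:3,r2:0,r3:Mul1
cycle 18: - // r0:33,r1:3,r2:0,r3:Mul1
cycle 19: - // r0:33,r1:3,r2:0,r3:Mul1
cycle 20: CDB Mul1=0 // r0:33,r1:3,r2:0,r3:0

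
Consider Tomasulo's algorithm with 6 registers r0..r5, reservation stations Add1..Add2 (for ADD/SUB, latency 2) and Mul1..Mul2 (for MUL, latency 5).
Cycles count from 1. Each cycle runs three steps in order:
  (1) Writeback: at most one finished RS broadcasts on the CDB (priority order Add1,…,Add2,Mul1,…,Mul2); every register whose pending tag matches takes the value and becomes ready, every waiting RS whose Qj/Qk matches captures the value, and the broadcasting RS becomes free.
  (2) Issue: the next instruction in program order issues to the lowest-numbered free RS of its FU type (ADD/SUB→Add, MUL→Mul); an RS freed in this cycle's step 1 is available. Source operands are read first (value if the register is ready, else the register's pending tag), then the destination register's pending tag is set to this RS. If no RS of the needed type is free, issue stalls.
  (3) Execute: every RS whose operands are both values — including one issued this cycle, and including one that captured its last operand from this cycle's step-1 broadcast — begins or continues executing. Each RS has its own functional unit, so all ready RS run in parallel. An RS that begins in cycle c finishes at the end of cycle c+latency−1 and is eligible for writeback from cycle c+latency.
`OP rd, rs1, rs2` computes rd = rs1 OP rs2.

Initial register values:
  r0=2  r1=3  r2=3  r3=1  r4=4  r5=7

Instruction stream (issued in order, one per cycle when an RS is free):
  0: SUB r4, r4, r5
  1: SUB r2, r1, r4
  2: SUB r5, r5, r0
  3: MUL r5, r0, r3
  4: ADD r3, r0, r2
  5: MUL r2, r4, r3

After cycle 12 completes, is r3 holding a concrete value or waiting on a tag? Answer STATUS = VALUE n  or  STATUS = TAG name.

STATUS = VALUE 8

cycle 1: issue SUB r4<-Add1 // r0:2,r1:3,r2:3,r3:1,r4:Add1,r5:7
cycle 2: issue SUB r2<-Add2 // r0:2,r1:3,r2:Add2,r3:1,r4:Add1,r5:7
cycle 3: CDB Add1=-3; issue SUB r5<-Add1 // r0:2,r1:3,r2:Add2,r3:1,r4:-3,r5:Add1
cycle 4: issue MUL r5<-Mul1 // r0:2,r1:3,r2:Add2,r3:1,r4:-3,r5:Mul1
cycle 5: CDB Add1=5; issue ADD r3<-Add1 // r0:2,r1:3,r2:Add2,r3:Add1,r4:-3,r5:Mul1
cycle 6: CDB Add2=6; issue MUL r2<-Mul2 // r0:2,r1:3,r2:Mul2,r3:Add1,r4:-3,r5:Mul1
cycle 7: - // r0:2,r1:3,r2:Mul2,r3:Add1,r4:-3,r5:Mul1
cycle 8: CDB Add1=8 // r0:2,r1:3,r2:Mul2,r3:8,r4:-3,r5:Mul1
cycle 9: CDB Mul1=2 // r0:2,r1:3,r2:Mul2,r3:8,r4:-3,r5:2
cycle 10: - // r0:2,r1:3,r2:Mul2,r3:8,r4:-3,r5:2
cycle 11: - // r0:2,r1:3,r2:Mul2,r3:8,r4:-3,r5:2
cycle 12: - // r0:2,r1:3,r2:Mul2,r3:8,r4:-3,r5:2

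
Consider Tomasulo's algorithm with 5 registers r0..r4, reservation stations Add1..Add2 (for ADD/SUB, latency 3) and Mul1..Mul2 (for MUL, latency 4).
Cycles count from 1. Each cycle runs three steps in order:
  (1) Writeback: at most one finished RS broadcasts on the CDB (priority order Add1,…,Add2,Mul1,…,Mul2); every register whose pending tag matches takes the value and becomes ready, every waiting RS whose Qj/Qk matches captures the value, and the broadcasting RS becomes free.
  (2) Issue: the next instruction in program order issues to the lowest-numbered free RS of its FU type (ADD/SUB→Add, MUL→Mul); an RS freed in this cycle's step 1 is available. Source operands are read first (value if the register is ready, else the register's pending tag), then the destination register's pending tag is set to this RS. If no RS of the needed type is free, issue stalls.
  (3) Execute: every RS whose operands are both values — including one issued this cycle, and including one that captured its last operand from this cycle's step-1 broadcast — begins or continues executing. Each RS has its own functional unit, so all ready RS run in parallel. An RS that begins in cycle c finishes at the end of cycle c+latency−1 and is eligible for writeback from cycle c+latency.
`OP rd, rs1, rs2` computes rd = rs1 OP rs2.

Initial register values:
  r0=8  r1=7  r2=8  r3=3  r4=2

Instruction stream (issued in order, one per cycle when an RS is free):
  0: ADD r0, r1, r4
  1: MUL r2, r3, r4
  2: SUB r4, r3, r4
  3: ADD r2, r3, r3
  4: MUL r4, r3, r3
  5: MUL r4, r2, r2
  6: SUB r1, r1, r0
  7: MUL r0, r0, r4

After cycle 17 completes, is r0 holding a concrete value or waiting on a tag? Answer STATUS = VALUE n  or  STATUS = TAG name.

STATUS = VALUE 324

c1: issue ADD r0<-Add1 | r0:Add1,r1:7,r2:8,r3:3,r4:2
c2: issue MUL r2<-Mul1 | r0:Add1,r1:7,r2:Mul1,r3:3,r4:2
c3: issue SUB r4<-Add2 | r0:Add1,r1:7,r2:Mul1,r3:3,r4:Add2
c4: CDB Add1=9; issue ADD r2<-Add1 | r0:9,r1:7,r2:Add1,r3:3,r4:Add2
c5: issue MUL r4<-Mul2 | r0:9,r1:7,r2:Add1,r3:3,r4:Mul2
c6: CDB Add2=1; stall | r0:9,r1:7,r2:Add1,r3:3,r4:Mul2
c7: CDB Add1=6; stall | r0:9,r1:7,r2:6,r3:3,r4:Mul2
c8: CDB Mul1=6; issue MUL r4<-Mul1 | r0:9,r1:7,r2:6,r3:3,r4:Mul1
c9: CDB Mul2=9; issue SUB r1<-Add1 | r0:9,r1:Add1,r2:6,r3:3,r4:Mul1
c10: issue MUL r0<-Mul2 | r0:Mul2,r1:Add1,r2:6,r3:3,r4:Mul1
c11: - | r0:Mul2,r1:Add1,r2:6,r3:3,r4:Mul1
c12: CDB Add1=-2 | r0:Mul2,r1:-2,r2:6,r3:3,r4:Mul1
c13: CDB Mul1=36 | r0:Mul2,r1:-2,r2:6,r3:3,r4:36
c14: - | r0:Mul2,r1:-2,r2:6,r3:3,r4:36
c15: - | r0:Mul2,r1:-2,r2:6,r3:3,r4:36
c16: - | r0:Mul2,r1:-2,r2:6,r3:3,r4:36
c17: CDB Mul2=324 | r0:324,r1:-2,r2:6,r3:3,r4:36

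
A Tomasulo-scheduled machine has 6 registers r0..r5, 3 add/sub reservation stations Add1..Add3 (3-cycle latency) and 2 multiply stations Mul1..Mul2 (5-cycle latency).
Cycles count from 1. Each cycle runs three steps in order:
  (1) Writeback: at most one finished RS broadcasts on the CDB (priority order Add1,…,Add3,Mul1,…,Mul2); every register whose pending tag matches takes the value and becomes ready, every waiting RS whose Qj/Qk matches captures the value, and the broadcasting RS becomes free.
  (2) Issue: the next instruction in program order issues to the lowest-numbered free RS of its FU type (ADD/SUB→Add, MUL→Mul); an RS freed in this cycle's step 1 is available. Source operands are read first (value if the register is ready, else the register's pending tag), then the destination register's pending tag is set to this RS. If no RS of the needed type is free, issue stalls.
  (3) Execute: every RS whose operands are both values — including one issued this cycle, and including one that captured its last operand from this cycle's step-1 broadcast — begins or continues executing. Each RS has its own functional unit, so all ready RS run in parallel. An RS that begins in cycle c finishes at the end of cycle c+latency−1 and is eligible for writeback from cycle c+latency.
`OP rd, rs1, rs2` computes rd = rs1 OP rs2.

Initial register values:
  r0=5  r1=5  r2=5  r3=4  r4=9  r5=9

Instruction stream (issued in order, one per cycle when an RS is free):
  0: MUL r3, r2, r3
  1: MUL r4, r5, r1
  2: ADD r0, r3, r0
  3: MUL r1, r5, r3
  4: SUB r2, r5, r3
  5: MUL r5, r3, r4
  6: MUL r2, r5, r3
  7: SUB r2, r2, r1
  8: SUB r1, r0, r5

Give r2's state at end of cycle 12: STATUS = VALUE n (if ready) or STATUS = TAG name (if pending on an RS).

STATUS = TAG Add1

c1: issue MUL r3<-Mul1 | r0:5,r1:5,r2:5,r3:Mul1,r4:9,r5:9
c2: issue MUL r4<-Mul2 | r0:5,r1:5,r2:5,r3:Mul1,r4:Mul2,r5:9
c3: issue ADD r0<-Add1 | r0:Add1,r1:5,r2:5,r3:Mul1,r4:Mul2,r5:9
c4: stall | r0:Add1,r1:5,r2:5,r3:Mul1,r4:Mul2,r5:9
c5: stall | r0:Add1,r1:5,r2:5,r3:Mul1,r4:Mul2,r5:9
c6: CDB Mul1=20; issue MUL r1<-Mul1 | r0:Add1,r1:Mul1,r2:5,r3:20,r4:Mul2,r5:9
c7: CDB Mul2=45; issue SUB r2<-Add2 | r0:Add1,r1:Mul1,r2:Add2,r3:20,r4:45,r5:9
c8: issue MUL r5<-Mul2 | r0:Add1,r1:Mul1,r2:Add2,r3:20,r4:45,r5:Mul2
c9: CDB Add1=25; stall | r0:25,r1:Mul1,r2:Add2,r3:20,r4:45,r5:Mul2
c10: CDB Add2=-11; stall | r0:25,r1:Mul1,r2:-11,r3:20,r4:45,r5:Mul2
c11: CDB Mul1=180; issue MUL r2<-Mul1 | r0:25,r1:180,r2:Mul1,r3:20,r4:45,r5:Mul2
c12: issue SUB r2<-Add1 | r0:25,r1:180,r2:Add1,r3:20,r4:45,r5:Mul2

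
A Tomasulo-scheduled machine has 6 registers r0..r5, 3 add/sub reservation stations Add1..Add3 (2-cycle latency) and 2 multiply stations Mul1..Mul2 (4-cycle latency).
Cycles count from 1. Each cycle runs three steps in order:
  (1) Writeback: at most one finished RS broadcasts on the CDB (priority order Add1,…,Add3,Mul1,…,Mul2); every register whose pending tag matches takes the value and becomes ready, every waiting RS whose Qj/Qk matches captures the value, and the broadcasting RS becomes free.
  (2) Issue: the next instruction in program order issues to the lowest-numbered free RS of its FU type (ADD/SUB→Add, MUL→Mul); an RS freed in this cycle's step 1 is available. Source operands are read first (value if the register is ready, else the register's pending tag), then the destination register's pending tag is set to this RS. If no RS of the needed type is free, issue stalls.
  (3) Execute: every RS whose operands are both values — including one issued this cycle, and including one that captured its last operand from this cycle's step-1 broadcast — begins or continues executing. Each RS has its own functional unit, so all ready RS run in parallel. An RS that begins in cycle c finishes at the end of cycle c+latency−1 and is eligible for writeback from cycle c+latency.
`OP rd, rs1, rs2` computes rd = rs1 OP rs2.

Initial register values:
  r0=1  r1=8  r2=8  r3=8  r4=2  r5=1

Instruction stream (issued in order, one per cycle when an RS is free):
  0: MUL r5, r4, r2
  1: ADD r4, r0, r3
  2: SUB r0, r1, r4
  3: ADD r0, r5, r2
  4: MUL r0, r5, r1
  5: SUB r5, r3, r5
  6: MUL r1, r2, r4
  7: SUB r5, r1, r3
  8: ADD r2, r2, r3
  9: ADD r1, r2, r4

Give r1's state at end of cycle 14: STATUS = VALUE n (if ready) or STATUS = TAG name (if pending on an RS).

  c1: issue MUL r5<-Mul1  regs: r0:1,r1:8,r2:8,r3:8,r4:2,r5:Mul1
  c2: issue ADD r4<-Add1  regs: r0:1,r1:8,r2:8,r3:8,r4:Add1,r5:Mul1
  c3: issue SUB r0<-Add2  regs: r0:Add2,r1:8,r2:8,r3:8,r4:Add1,r5:Mul1
  c4: CDB Add1=9; issue ADD r0<-Add1  regs: r0:Add1,r1:8,r2:8,r3:8,r4:9,r5:Mul1
  c5: CDB Mul1=16; issue MUL r0<-Mul1  regs: r0:Mul1,r1:8,r2:8,r3:8,r4:9,r5:16
  c6: CDB Add2=-1; issue SUB r5<-Add2  regs: r0:Mul1,r1:8,r2:8,r3:8,r4:9,r5:Add2
  c7: CDB Add1=24; issue MUL r1<-Mul2  regs: r0:Mul1,r1:Mul2,r2:8,r3:8,r4:9,r5:Add2
  c8: CDB Add2=-8; issue SUB r5<-Add1  regs: r0:Mul1,r1:Mul2,r2:8,r3:8,r4:9,r5:Add1
  c9: CDB Mul1=128; issue ADD r2<-Add2  regs: r0:128,r1:Mul2,r2:Add2,r3:8,r4:9,r5:Add1
  c10: issue ADD r1<-Add3  regs: r0:128,r1:Add3,r2:Add2,r3:8,r4:9,r5:Add1
  c11: CDB Add2=16  regs: r0:128,r1:Add3,r2:16,r3:8,r4:9,r5:Add1
  c12: CDB Mul2=72  regs: r0:128,r1:Add3,r2:16,r3:8,r4:9,r5:Add1
  c13: CDB Add3=25  regs: r0:128,r1:25,r2:16,r3:8,r4:9,r5:Add1
  c14: CDB Add1=64  regs: r0:128,r1:25,r2:16,r3:8,r4:9,r5:64

STATUS = VALUE 25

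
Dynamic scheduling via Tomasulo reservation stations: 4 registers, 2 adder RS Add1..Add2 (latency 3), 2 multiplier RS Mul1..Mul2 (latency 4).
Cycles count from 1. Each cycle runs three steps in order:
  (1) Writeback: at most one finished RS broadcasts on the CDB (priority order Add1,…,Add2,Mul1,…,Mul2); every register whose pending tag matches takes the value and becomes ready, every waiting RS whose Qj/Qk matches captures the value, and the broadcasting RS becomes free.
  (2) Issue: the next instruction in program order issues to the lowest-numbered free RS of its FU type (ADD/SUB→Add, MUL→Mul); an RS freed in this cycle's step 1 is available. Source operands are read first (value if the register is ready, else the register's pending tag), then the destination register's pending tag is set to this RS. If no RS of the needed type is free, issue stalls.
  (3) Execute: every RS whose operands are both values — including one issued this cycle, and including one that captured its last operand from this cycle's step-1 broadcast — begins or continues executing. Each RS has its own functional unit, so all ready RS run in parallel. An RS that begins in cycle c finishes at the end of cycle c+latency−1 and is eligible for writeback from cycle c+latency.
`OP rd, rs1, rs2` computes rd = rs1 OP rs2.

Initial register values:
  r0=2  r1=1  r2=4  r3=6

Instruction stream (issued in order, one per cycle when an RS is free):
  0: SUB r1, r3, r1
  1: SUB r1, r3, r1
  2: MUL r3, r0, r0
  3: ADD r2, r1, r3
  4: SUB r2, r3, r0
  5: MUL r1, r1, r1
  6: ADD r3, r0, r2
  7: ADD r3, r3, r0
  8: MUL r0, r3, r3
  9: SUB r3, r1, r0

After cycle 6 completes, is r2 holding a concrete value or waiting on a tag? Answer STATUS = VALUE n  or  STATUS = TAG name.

c1: issue SUB r1<-Add1 | r0:2,r1:Add1,r2:4,r3:6
c2: issue SUB r1<-Add2 | r0:2,r1:Add2,r2:4,r3:6
c3: issue MUL r3<-Mul1 | r0:2,r1:Add2,r2:4,r3:Mul1
c4: CDB Add1=5; issue ADD r2<-Add1 | r0:2,r1:Add2,r2:Add1,r3:Mul1
c5: stall | r0:2,r1:Add2,r2:Add1,r3:Mul1
c6: stall | r0:2,r1:Add2,r2:Add1,r3:Mul1

STATUS = TAG Add1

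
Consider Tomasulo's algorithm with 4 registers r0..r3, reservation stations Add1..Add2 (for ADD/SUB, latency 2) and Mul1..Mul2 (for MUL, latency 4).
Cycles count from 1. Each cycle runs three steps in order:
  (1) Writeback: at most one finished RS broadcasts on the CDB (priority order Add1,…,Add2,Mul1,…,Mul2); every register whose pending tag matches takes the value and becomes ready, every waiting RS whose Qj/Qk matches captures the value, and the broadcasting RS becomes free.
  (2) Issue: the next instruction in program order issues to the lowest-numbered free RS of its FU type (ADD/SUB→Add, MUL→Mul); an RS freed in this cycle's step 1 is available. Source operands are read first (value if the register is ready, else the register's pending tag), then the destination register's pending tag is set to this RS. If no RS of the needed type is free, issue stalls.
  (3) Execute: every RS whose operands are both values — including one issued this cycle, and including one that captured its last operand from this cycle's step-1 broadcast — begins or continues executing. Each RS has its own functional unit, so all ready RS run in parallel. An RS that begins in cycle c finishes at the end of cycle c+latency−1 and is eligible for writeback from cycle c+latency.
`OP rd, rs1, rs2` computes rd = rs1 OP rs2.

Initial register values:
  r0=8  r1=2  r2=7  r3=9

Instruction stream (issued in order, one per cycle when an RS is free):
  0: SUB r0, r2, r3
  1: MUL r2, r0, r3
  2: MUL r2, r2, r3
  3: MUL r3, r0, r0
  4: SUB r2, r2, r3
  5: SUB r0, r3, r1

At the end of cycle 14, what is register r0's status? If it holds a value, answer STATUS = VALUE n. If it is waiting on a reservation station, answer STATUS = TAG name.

cycle 1: issue SUB r0<-Add1 // r0:Add1,r1:2,r2:7,r3:9
cycle 2: issue MUL r2<-Mul1 // r0:Add1,r1:2,r2:Mul1,r3:9
cycle 3: CDB Add1=-2; issue MUL r2<-Mul2 // r0:-2,r1:2,r2:Mul2,r3:9
cycle 4: stall // r0:-2,r1:2,r2:Mul2,r3:9
cycle 5: stall // r0:-2,r1:2,r2:Mul2,r3:9
cycle 6: stall // r0:-2,r1:2,r2:Mul2,r3:9
cycle 7: CDB Mul1=-18; issue MUL r3<-Mul1 // r0:-2,r1:2,r2:Mul2,r3:Mul1
cycle 8: issue SUB r2<-Add1 // r0:-2,r1:2,r2:Add1,r3:Mul1
cycle 9: issue SUB r0<-Add2 // r0:Add2,r1:2,r2:Add1,r3:Mul1
cycle 10: - // r0:Add2,r1:2,r2:Add1,r3:Mul1
cycle 11: CDB Mul1=4 // r0:Add2,r1:2,r2:Add1,r3:4
cycle 12: CDB Mul2=-162 // r0:Add2,r1:2,r2:Add1,r3:4
cycle 13: CDB Add2=2 // r0:2,r1:2,r2:Add1,r3:4
cycle 14: CDB Add1=-166 // r0:2,r1:2,r2:-166,r3:4

STATUS = VALUE 2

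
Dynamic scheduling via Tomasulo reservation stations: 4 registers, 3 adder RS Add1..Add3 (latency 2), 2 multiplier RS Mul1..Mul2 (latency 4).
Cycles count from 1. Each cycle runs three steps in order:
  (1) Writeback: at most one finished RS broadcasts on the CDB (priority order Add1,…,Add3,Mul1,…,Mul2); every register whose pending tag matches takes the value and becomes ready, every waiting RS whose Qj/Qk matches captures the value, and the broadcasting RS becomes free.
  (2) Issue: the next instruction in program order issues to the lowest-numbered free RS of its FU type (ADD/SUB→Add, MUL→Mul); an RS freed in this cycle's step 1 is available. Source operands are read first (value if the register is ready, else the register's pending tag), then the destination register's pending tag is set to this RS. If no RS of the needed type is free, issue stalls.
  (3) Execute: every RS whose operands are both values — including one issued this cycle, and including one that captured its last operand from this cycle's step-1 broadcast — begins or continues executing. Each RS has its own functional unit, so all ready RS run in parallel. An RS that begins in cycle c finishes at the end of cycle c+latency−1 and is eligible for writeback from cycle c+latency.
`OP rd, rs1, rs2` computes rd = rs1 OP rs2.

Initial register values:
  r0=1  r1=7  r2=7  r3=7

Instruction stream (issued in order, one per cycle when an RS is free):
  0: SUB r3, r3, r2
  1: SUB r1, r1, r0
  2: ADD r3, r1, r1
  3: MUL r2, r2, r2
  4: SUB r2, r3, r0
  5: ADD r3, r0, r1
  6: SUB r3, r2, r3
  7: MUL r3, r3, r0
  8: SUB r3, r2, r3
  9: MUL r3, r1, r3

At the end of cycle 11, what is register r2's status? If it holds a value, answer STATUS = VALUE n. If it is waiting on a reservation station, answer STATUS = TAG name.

STATUS = VALUE 11

  c1: issue SUB r3<-Add1  regs: r0:1,r1:7,r2:7,r3:Add1
  c2: issue SUB r1<-Add2  regs: r0:1,r1:Add2,r2:7,r3:Add1
  c3: CDB Add1=0; issue ADD r3<-Add1  regs: r0:1,r1:Add2,r2:7,r3:Add1
  c4: CDB Add2=6; issue MUL r2<-Mul1  regs: r0:1,r1:6,r2:Mul1,r3:Add1
  c5: issue SUB r2<-Add2  regs: r0:1,r1:6,r2:Add2,r3:Add1
  c6: CDB Add1=12; issue ADD r3<-Add1  regs: r0:1,r1:6,r2:Add2,r3:Add1
  c7: issue SUB r3<-Add3  regs: r0:1,r1:6,r2:Add2,r3:Add3
  c8: CDB Add1=7; issue MUL r3<-Mul2  regs: r0:1,r1:6,r2:Add2,r3:Mul2
  c9: CDB Add2=11; issue SUB r3<-Add1  regs: r0:1,r1:6,r2:11,r3:Add1
  c10: CDB Mul1=49; issue MUL r3<-Mul1  regs: r0:1,r1:6,r2:11,r3:Mul1
  c11: CDB Add3=4  regs: r0:1,r1:6,r2:11,r3:Mul1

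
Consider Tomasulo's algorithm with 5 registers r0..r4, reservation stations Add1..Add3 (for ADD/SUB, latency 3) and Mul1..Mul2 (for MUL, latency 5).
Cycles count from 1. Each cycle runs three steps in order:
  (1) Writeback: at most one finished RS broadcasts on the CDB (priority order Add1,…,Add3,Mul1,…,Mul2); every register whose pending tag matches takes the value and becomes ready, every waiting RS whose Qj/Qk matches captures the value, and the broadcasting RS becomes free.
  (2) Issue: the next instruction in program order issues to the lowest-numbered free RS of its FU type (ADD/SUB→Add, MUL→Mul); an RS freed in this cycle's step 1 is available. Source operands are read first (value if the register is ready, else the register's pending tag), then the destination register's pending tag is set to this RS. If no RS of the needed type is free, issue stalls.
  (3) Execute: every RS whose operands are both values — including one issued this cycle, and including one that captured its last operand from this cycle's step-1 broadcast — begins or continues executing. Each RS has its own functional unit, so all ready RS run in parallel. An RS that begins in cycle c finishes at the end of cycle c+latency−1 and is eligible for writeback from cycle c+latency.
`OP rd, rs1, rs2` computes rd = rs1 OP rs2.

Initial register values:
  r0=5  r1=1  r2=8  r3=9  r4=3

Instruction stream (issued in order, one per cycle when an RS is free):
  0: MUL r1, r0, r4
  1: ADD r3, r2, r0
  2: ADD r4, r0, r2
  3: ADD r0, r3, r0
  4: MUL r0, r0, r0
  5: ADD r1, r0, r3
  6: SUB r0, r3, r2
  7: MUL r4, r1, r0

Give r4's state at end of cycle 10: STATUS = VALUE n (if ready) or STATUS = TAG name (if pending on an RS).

  c1: issue MUL r1<-Mul1  regs: r0:5,r1:Mul1,r2:8,r3:9,r4:3
  c2: issue ADD r3<-Add1  regs: r0:5,r1:Mul1,r2:8,r3:Add1,r4:3
  c3: issue ADD r4<-Add2  regs: r0:5,r1:Mul1,r2:8,r3:Add1,r4:Add2
  c4: issue ADD r0<-Add3  regs: r0:Add3,r1:Mul1,r2:8,r3:Add1,r4:Add2
  c5: CDB Add1=13; issue MUL r0<-Mul2  regs: r0:Mul2,r1:Mul1,r2:8,r3:13,r4:Add2
  c6: CDB Add2=13; issue ADD r1<-Add1  regs: r0:Mul2,r1:Add1,r2:8,r3:13,r4:13
  c7: CDB Mul1=15; issue SUB r0<-Add2  regs: r0:Add2,r1:Add1,r2:8,r3:13,r4:13
  c8: CDB Add3=18; issue MUL r4<-Mul1  regs: r0:Add2,r1:Add1,r2:8,r3:13,r4:Mul1
  c9: -  regs: r0:Add2,r1:Add1,r2:8,r3:13,r4:Mul1
  c10: CDB Add2=5  regs: r0:5,r1:Add1,r2:8,r3:13,r4:Mul1

STATUS = TAG Mul1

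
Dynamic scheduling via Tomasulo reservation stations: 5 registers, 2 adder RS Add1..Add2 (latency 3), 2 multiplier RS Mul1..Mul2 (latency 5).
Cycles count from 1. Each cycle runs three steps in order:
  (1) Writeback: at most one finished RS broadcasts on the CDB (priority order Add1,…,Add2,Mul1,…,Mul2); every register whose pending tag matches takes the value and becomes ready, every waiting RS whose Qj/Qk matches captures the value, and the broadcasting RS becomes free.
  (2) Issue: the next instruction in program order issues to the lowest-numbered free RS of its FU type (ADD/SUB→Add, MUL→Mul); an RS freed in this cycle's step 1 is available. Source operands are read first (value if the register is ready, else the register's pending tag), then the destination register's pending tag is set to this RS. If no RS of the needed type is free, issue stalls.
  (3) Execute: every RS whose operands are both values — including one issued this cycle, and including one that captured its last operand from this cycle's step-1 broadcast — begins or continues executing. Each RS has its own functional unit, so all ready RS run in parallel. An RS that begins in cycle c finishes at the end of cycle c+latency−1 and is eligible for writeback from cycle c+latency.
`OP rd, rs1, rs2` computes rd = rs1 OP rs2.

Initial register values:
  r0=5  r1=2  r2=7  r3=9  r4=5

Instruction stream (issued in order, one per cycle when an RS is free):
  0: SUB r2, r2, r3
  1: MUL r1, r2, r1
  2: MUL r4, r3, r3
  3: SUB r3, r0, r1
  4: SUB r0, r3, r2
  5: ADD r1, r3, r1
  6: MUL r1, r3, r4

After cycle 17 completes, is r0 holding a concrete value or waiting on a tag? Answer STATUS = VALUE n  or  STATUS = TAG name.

STATUS = VALUE 11

c1: issue SUB r2<-Add1 | r0:5,r1:2,r2:Add1,r3:9,r4:5
c2: issue MUL r1<-Mul1 | r0:5,r1:Mul1,r2:Add1,r3:9,r4:5
c3: issue MUL r4<-Mul2 | r0:5,r1:Mul1,r2:Add1,r3:9,r4:Mul2
c4: CDB Add1=-2; issue SUB r3<-Add1 | r0:5,r1:Mul1,r2:-2,r3:Add1,r4:Mul2
c5: issue SUB r0<-Add2 | r0:Add2,r1:Mul1,r2:-2,r3:Add1,r4:Mul2
c6: stall | r0:Add2,r1:Mul1,r2:-2,r3:Add1,r4:Mul2
c7: stall | r0:Add2,r1:Mul1,r2:-2,r3:Add1,r4:Mul2
c8: CDB Mul2=81; stall | r0:Add2,r1:Mul1,r2:-2,r3:Add1,r4:81
c9: CDB Mul1=-4; stall | r0:Add2,r1:-4,r2:-2,r3:Add1,r4:81
c10: stall | r0:Add2,r1:-4,r2:-2,r3:Add1,r4:81
c11: stall | r0:Add2,r1:-4,r2:-2,r3:Add1,r4:81
c12: CDB Add1=9; issue ADD r1<-Add1 | r0:Add2,r1:Add1,r2:-2,r3:9,r4:81
c13: issue MUL r1<-Mul1 | r0:Add2,r1:Mul1,r2:-2,r3:9,r4:81
c14: - | r0:Add2,r1:Mul1,r2:-2,r3:9,r4:81
c15: CDB Add1=5 | r0:Add2,r1:Mul1,r2:-2,r3:9,r4:81
c16: CDB Add2=11 | r0:11,r1:Mul1,r2:-2,r3:9,r4:81
c17: - | r0:11,r1:Mul1,r2:-2,r3:9,r4:81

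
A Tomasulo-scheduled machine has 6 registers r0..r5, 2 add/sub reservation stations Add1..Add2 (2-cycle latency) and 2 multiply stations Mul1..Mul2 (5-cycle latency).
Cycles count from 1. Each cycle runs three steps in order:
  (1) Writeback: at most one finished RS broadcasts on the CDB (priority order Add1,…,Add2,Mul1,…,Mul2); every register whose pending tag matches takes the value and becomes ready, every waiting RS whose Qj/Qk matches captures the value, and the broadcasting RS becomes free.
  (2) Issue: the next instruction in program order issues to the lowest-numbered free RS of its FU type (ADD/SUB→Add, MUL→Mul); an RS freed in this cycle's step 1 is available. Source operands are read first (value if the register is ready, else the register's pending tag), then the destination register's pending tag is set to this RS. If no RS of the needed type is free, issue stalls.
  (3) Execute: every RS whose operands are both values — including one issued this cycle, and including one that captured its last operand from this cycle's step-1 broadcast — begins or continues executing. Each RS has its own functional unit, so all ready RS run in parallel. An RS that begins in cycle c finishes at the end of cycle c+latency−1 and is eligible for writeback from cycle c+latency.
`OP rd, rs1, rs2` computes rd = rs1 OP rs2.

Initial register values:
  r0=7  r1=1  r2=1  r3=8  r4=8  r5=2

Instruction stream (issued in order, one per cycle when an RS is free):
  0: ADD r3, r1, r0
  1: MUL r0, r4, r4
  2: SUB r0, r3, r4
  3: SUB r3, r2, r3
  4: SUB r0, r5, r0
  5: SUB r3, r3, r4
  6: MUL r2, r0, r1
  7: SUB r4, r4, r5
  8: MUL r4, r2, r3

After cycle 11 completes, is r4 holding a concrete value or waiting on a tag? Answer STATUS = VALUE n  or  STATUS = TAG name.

  c1: issue ADD r3<-Add1  regs: r0:7,r1:1,r2:1,r3:Add1,r4:8,r5:2
  c2: issue MUL r0<-Mul1  regs: r0:Mul1,r1:1,r2:1,r3:Add1,r4:8,r5:2
  c3: CDB Add1=8; issue SUB r0<-Add1  regs: r0:Add1,r1:1,r2:1,r3:8,r4:8,r5:2
  c4: issue SUB r3<-Add2  regs: r0:Add1,r1:1,r2:1,r3:Add2,r4:8,r5:2
  c5: CDB Add1=0; issue SUB r0<-Add1  regs: r0:Add1,r1:1,r2:1,r3:Add2,r4:8,r5:2
  c6: CDB Add2=-7; issue SUB r3<-Add2  regs: r0:Add1,r1:1,r2:1,r3:Add2,r4:8,r5:2
  c7: CDB Add1=2; issue MUL r2<-Mul2  regs: r0:2,r1:1,r2:Mul2,r3:Add2,r4:8,r5:2
  c8: CDB Add2=-15; issue SUB r4<-Add1  regs: r0:2,r1:1,r2:Mul2,r3:-15,r4:Add1,r5:2
  c9: CDB Mul1=64; issue MUL r4<-Mul1  regs: r0:2,r1:1,r2:Mul2,r3:-15,r4:Mul1,r5:2
  c10: CDB Add1=6  regs: r0:2,r1:1,r2:Mul2,r3:-15,r4:Mul1,r5:2
  c11: -  regs: r0:2,r1:1,r2:Mul2,r3:-15,r4:Mul1,r5:2

STATUS = TAG Mul1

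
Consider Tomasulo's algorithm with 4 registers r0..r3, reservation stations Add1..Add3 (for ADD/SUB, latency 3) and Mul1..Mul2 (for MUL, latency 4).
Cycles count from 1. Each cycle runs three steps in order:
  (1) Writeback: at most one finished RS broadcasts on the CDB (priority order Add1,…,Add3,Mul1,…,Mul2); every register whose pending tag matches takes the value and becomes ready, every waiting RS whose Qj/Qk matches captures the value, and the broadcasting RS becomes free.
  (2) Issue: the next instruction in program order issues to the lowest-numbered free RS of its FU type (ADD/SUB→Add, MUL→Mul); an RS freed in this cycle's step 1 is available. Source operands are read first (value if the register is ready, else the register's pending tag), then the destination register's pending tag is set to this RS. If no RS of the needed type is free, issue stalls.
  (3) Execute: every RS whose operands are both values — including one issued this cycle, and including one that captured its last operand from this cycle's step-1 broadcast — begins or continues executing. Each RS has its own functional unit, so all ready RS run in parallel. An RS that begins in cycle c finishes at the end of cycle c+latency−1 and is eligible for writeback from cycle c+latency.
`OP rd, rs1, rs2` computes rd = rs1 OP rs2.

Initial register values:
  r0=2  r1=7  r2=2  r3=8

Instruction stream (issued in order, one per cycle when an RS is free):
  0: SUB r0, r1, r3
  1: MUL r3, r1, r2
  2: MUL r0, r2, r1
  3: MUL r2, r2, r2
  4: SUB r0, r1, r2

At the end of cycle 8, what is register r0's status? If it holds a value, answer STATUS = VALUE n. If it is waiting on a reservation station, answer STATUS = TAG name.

STATUS = TAG Add1

c1: issue SUB r0<-Add1 | r0:Add1,r1:7,r2:2,r3:8
c2: issue MUL r3<-Mul1 | r0:Add1,r1:7,r2:2,r3:Mul1
c3: issue MUL r0<-Mul2 | r0:Mul2,r1:7,r2:2,r3:Mul1
c4: CDB Add1=-1; stall | r0:Mul2,r1:7,r2:2,r3:Mul1
c5: stall | r0:Mul2,r1:7,r2:2,r3:Mul1
c6: CDB Mul1=14; issue MUL r2<-Mul1 | r0:Mul2,r1:7,r2:Mul1,r3:14
c7: CDB Mul2=14; issue SUB r0<-Add1 | r0:Add1,r1:7,r2:Mul1,r3:14
c8: - | r0:Add1,r1:7,r2:Mul1,r3:14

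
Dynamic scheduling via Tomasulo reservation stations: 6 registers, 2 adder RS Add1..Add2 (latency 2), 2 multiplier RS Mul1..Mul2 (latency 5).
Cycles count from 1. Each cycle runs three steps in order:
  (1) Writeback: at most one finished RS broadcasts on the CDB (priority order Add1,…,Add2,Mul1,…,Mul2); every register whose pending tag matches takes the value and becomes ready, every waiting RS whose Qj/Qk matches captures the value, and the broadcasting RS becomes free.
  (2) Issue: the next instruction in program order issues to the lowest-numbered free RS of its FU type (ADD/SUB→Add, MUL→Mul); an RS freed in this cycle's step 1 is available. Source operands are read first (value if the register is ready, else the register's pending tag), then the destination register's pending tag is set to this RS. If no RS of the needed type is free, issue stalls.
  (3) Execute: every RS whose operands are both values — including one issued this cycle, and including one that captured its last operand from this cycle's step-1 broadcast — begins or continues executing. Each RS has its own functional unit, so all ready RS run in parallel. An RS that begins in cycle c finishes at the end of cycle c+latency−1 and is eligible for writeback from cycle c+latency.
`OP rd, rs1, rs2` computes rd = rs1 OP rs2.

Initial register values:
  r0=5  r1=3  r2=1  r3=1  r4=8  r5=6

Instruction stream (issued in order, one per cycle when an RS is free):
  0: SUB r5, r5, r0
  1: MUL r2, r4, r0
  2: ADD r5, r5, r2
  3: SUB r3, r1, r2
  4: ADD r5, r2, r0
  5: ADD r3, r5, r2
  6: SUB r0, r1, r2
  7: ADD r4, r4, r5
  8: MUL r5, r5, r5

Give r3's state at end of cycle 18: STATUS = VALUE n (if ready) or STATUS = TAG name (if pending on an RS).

STATUS = VALUE 85

cycle 1: issue SUB r5<-Add1 // r0:5,r1:3,r2:1,r3:1,r4:8,r5:Add1
cycle 2: issue MUL r2<-Mul1 // r0:5,r1:3,r2:Mul1,r3:1,r4:8,r5:Add1
cycle 3: CDB Add1=1; issue ADD r5<-Add1 // r0:5,r1:3,r2:Mul1,r3:1,r4:8,r5:Add1
cycle 4: issue SUB r3<-Add2 // r0:5,r1:3,r2:Mul1,r3:Add2,r4:8,r5:Add1
cycle 5: stall // r0:5,r1:3,r2:Mul1,r3:Add2,r4:8,r5:Add1
cycle 6: stall // r0:5,r1:3,r2:Mul1,r3:Add2,r4:8,r5:Add1
cycle 7: CDB Mul1=40; stall // r0:5,r1:3,r2:40,r3:Add2,r4:8,r5:Add1
cycle 8: stall // r0:5,r1:3,r2:40,r3:Add2,r4:8,r5:Add1
cycle 9: CDB Add1=41; issue ADD r5<-Add1 // r0:5,r1:3,r2:40,r3:Add2,r4:8,r5:Add1
cycle 10: CDB Add2=-37; issue ADD r3<-Add2 // r0:5,r1:3,r2:40,r3:Add2,r4:8,r5:Add1
cycle 11: CDB Add1=45; issue SUB r0<-Add1 // r0:Add1,r1:3,r2:40,r3:Add2,r4:8,r5:45
cycle 12: stall // r0:Add1,r1:3,r2:40,r3:Add2,r4:8,r5:45
cycle 13: CDB Add1=-37; issue ADD r4<-Add1 // r0:-37,r1:3,r2:40,r3:Add2,r4:Add1,r5:45
cycle 14: CDB Add2=85; issue MUL r5<-Mul1 // r0:-37,r1:3,r2:40,r3:85,r4:Add1,r5:Mul1
cycle 15: CDB Add1=53 // r0:-37,r1:3,r2:40,r3:85,r4:53,r5:Mul1
cycle 16: - // r0:-37,r1:3,r2:40,r3:85,r4:53,r5:Mul1
cycle 17: - // r0:-37,r1:3,r2:40,r3:85,r4:53,r5:Mul1
cycle 18: - // r0:-37,r1:3,r2:40,r3:85,r4:53,r5:Mul1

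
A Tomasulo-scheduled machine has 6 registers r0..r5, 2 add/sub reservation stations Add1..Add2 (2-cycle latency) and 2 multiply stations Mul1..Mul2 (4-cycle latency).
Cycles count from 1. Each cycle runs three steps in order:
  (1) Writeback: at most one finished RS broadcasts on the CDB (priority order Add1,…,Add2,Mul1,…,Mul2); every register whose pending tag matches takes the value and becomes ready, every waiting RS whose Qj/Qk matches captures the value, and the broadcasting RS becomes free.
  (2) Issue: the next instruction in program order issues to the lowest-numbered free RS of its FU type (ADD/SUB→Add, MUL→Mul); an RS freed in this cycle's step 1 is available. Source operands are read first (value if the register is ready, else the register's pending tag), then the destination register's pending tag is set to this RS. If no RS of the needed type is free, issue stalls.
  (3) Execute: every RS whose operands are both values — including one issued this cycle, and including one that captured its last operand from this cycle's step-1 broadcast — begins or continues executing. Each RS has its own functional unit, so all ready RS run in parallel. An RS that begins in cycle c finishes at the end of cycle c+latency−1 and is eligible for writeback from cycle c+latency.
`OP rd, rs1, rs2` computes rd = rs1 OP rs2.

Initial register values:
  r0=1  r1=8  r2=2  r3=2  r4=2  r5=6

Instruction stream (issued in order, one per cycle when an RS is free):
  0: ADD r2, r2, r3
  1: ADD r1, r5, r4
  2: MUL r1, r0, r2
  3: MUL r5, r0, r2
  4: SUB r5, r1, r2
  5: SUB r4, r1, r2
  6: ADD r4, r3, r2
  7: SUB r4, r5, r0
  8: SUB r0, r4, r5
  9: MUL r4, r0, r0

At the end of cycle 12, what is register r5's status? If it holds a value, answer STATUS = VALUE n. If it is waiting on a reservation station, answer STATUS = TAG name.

STATUS = VALUE 0

  c1: issue ADD r2<-Add1  regs: r0:1,r1:8,r2:Add1,r3:2,r4:2,r5:6
  c2: issue ADD r1<-Add2  regs: r0:1,r1:Add2,r2:Add1,r3:2,r4:2,r5:6
  c3: CDB Add1=4; issue MUL r1<-Mul1  regs: r0:1,r1:Mul1,r2:4,r3:2,r4:2,r5:6
  c4: CDB Add2=8; issue MUL r5<-Mul2  regs: r0:1,r1:Mul1,r2:4,r3:2,r4:2,r5:Mul2
  c5: issue SUB r5<-Add1  regs: r0:1,r1:Mul1,r2:4,r3:2,r4:2,r5:Add1
  c6: issue SUB r4<-Add2  regs: r0:1,r1:Mul1,r2:4,r3:2,r4:Add2,r5:Add1
  c7: CDB Mul1=4; stall  regs: r0:1,r1:4,r2:4,r3:2,r4:Add2,r5:Add1
  c8: CDB Mul2=4; stall  regs: r0:1,r1:4,r2:4,r3:2,r4:Add2,r5:Add1
  c9: CDB Add1=0; issue ADD r4<-Add1  regs: r0:1,r1:4,r2:4,r3:2,r4:Add1,r5:0
  c10: CDB Add2=0; issue SUB r4<-Add2  regs: r0:1,r1:4,r2:4,r3:2,r4:Add2,r5:0
  c11: CDB Add1=6; issue SUB r0<-Add1  regs: r0:Add1,r1:4,r2:4,r3:2,r4:Add2,r5:0
  c12: CDB Add2=-1; issue MUL r4<-Mul1  regs: r0:Add1,r1:4,r2:4,r3:2,r4:Mul1,r5:0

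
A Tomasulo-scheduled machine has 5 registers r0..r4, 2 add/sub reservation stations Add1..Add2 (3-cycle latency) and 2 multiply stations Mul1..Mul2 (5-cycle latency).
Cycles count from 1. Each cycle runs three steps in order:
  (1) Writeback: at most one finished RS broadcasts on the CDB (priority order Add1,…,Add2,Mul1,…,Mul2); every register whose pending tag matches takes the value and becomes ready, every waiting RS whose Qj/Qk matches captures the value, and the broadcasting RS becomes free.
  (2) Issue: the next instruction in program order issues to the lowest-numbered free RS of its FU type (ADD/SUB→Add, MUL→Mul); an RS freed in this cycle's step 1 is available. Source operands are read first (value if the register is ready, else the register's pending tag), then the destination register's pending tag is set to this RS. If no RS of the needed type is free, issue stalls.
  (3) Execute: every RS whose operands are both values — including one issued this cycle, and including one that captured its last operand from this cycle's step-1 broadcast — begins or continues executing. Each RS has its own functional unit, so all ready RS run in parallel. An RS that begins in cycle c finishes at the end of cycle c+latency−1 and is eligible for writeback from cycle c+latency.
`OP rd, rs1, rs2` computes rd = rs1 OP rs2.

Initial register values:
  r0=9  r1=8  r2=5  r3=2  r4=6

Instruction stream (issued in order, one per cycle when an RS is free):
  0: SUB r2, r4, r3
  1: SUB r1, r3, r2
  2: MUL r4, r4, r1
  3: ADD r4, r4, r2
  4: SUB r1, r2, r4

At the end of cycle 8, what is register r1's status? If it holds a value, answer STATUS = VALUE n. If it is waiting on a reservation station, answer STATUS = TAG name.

STATUS = TAG Add2

c1: issue SUB r2<-Add1 | r0:9,r1:8,r2:Add1,r3:2,r4:6
c2: issue SUB r1<-Add2 | r0:9,r1:Add2,r2:Add1,r3:2,r4:6
c3: issue MUL r4<-Mul1 | r0:9,r1:Add2,r2:Add1,r3:2,r4:Mul1
c4: CDB Add1=4; issue ADD r4<-Add1 | r0:9,r1:Add2,r2:4,r3:2,r4:Add1
c5: stall | r0:9,r1:Add2,r2:4,r3:2,r4:Add1
c6: stall | r0:9,r1:Add2,r2:4,r3:2,r4:Add1
c7: CDB Add2=-2; issue SUB r1<-Add2 | r0:9,r1:Add2,r2:4,r3:2,r4:Add1
c8: - | r0:9,r1:Add2,r2:4,r3:2,r4:Add1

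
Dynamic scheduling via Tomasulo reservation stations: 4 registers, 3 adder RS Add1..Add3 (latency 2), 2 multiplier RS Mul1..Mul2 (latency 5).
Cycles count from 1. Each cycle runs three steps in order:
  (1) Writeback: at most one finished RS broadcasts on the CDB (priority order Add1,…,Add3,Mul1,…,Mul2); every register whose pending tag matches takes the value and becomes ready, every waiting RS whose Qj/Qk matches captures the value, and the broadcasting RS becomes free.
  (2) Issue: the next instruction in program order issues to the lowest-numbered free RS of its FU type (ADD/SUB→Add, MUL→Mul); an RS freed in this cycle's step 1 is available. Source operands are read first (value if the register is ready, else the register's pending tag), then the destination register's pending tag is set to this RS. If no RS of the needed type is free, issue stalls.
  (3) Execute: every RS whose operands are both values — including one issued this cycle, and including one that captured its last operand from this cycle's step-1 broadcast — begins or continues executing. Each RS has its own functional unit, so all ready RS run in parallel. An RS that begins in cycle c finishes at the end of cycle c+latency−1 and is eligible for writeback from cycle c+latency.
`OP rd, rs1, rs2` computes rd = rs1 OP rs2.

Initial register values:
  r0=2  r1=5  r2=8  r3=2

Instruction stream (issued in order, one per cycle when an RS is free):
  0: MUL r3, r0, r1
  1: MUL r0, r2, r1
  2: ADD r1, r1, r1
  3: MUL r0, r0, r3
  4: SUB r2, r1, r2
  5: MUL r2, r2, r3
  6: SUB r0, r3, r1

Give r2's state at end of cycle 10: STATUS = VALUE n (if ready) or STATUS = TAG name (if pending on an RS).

STATUS = TAG Mul2

  c1: issue MUL r3<-Mul1  regs: r0:2,r1:5,r2:8,r3:Mul1
  c2: issue MUL r0<-Mul2  regs: r0:Mul2,r1:5,r2:8,r3:Mul1
  c3: issue ADD r1<-Add1  regs: r0:Mul2,r1:Add1,r2:8,r3:Mul1
  c4: stall  regs: r0:Mul2,r1:Add1,r2:8,r3:Mul1
  c5: CDB Add1=10; stall  regs: r0:Mul2,r1:10,r2:8,r3:Mul1
  c6: CDB Mul1=10; issue MUL r0<-Mul1  regs: r0:Mul1,r1:10,r2:8,r3:10
  c7: CDB Mul2=40; issue SUB r2<-Add1  regs: r0:Mul1,r1:10,r2:Add1,r3:10
  c8: issue MUL r2<-Mul2  regs: r0:Mul1,r1:10,r2:Mul2,r3:10
  c9: CDB Add1=2; issue SUB r0<-Add1  regs: r0:Add1,r1:10,r2:Mul2,r3:10
  c10: -  regs: r0:Add1,r1:10,r2:Mul2,r3:10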